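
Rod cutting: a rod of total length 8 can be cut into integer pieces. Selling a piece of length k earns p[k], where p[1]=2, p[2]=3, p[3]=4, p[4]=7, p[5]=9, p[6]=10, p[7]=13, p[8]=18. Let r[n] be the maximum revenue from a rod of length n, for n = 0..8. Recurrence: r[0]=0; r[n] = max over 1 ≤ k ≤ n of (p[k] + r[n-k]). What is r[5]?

10

   n    0    1    2    3    4    5    6    7    8
r[n]    0    2    4    6    8   10   12   14   18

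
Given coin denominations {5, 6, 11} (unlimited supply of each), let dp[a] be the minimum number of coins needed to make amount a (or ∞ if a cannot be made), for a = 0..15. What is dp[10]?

2

 a  0  1  2  3  4  5  6  7  8  9 10 11 12 13 14 15
dp  0  -  -  -  -  1  1  -  -  -  2  1  2  -  -  3
(- denotes ∞ / unreachable)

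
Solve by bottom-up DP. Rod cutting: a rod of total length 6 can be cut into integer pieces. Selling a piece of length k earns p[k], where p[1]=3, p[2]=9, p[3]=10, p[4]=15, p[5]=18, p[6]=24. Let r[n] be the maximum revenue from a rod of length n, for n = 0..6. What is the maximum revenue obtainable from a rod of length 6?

   n    0    1    2    3    4    5    6
r[n]    0    3    9   12   18   21   27

27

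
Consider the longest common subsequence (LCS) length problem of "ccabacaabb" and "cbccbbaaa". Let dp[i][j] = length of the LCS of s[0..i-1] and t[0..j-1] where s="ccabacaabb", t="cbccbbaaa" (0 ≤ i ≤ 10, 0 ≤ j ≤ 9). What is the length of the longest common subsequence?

6

   ''  c  b  c  c  b  b  a  a  a
''  0  0  0  0  0  0  0  0  0  0
 c  0  1  1  1  1  1  1  1  1  1
 c  0  1  1  2  2  2  2  2  2  2
 a  0  1  1  2  2  2  2  3  3  3
 b  0  1  2  2  2  3  3  3  3  3
 a  0  1  2  2  2  3  3  4  4  4
 c  0  1  2  3  3  3  3  4  4  4
 a  0  1  2  3  3  3  3  4  5  5
 a  0  1  2  3  3  3  3  4  5  6
 b  0  1  2  3  3  4  4  4  5  6
 b  0  1  2  3  3  4  5  5  5  6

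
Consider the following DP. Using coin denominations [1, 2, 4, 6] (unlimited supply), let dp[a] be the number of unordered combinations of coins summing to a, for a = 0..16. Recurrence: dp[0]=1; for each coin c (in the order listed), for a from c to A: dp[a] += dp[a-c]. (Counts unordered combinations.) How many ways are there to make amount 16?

after  coin     0     1     2     3     4     5     6     7     8     9    10    11    12    13    14    15    16
          1     1     1     1     1     1     1     1     1     1     1     1     1     1     1     1     1     1
          2     1     1     2     2     3     3     4     4     5     5     6     6     7     7     8     8     9
          4     1     1     2     2     4     4     6     6     9     9    12    12    16    16    20    20    25
          6     1     1     2     2     4     4     7     7    11    11    16    16    23    23    31    31    41

41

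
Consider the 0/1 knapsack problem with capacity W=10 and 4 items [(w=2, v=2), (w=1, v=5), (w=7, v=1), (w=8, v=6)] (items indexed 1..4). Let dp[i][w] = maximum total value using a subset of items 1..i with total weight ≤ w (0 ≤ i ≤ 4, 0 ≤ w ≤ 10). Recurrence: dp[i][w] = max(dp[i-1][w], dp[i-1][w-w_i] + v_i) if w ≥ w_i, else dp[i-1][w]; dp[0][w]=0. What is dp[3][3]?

7

i\w   0   1   2   3   4   5   6   7   8   9  10
  0   0   0   0   0   0   0   0   0   0   0   0
  1   0   0   2   2   2   2   2   2   2   2   2
  2   0   5   5   7   7   7   7   7   7   7   7
  3   0   5   5   7   7   7   7   7   7   7   8
  4   0   5   5   7   7   7   7   7   7  11  11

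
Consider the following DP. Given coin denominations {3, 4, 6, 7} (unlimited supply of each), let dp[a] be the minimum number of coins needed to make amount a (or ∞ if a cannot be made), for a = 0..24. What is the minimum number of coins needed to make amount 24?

4

 a  0  1  2  3  4  5  6  7  8  9 10 11 12 13 14 15 16 17 18 19 20 21 22 23 24
dp  0  -  -  1  1  -  1  1  2  2  2  2  2  2  2  3  3  3  3  3  3  3  4  4  4
(- denotes ∞ / unreachable)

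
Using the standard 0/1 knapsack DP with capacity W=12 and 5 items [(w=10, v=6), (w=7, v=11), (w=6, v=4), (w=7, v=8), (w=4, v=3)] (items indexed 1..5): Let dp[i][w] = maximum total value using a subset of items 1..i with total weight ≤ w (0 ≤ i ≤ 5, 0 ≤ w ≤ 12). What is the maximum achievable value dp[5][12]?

i\w   0   1   2   3   4   5   6   7   8   9  10  11  12
  0   0   0   0   0   0   0   0   0   0   0   0   0   0
  1   0   0   0   0   0   0   0   0   0   0   6   6   6
  2   0   0   0   0   0   0   0  11  11  11  11  11  11
  3   0   0   0   0   0   0   4  11  11  11  11  11  11
  4   0   0   0   0   0   0   4  11  11  11  11  11  11
  5   0   0   0   0   3   3   4  11  11  11  11  14  14

14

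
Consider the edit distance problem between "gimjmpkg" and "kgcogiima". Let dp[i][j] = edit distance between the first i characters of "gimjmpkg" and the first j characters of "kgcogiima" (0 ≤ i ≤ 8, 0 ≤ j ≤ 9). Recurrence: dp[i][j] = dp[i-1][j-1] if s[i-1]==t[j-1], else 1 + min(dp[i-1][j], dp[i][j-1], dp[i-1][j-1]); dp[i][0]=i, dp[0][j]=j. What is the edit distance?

8

   ''  k  g  c  o  g  i  i  m  a
''  0  1  2  3  4  5  6  7  8  9
 g  1  1  1  2  3  4  5  6  7  8
 i  2  2  2  2  3  4  4  5  6  7
 m  3  3  3  3  3  4  5  5  5  6
 j  4  4  4  4  4  4  5  6  6  6
 m  5  5  5  5  5  5  5  6  6  7
 p  6  6  6  6  6  6  6  6  7  7
 k  7  6  7  7  7  7  7  7  7  8
 g  8  7  6  7  8  7  8  8  8  8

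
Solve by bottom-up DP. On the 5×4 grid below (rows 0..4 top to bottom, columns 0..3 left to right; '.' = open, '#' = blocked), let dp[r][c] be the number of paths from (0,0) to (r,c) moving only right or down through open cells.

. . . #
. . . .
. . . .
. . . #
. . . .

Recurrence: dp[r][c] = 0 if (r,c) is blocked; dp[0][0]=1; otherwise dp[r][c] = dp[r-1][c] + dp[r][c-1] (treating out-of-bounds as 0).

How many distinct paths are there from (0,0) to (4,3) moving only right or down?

15

r\c   0   1   2   3
  0   1   1   1   0
  1   1   2   3   3
  2   1   3   6   9
  3   1   4  10   0
  4   1   5  15  15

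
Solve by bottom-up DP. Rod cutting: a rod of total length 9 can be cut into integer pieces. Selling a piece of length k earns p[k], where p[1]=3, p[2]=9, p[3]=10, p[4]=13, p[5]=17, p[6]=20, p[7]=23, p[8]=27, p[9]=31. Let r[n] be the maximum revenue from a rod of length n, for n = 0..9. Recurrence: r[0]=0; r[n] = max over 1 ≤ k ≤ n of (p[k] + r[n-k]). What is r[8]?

36

   n    0    1    2    3    4    5    6    7    8    9
r[n]    0    3    9   12   18   21   27   30   36   39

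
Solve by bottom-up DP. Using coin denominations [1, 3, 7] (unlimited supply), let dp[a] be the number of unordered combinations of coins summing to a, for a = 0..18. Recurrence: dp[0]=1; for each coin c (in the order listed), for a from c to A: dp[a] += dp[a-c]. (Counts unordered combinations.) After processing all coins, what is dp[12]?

after  coin     0     1     2     3     4     5     6     7     8     9    10    11    12    13    14    15    16    17    18
          1     1     1     1     1     1     1     1     1     1     1     1     1     1     1     1     1     1     1     1
          3     1     1     1     2     2     2     3     3     3     4     4     4     5     5     5     6     6     6     7
          7     1     1     1     2     2     2     3     4     4     5     6     6     7     8     9    10    11    12    13

7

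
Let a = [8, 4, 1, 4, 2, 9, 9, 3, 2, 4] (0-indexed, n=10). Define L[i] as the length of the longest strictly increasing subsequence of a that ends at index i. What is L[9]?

4

   i    0    1    2    3    4    5    6    7    8    9
a[i]    8    4    1    4    2    9    9    3    2    4
L[i]    1    1    1    2    2    3    3    3    2    4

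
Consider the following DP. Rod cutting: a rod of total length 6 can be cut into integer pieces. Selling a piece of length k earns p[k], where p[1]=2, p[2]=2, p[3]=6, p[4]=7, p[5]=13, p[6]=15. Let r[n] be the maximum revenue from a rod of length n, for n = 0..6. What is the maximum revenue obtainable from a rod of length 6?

   n    0    1    2    3    4    5    6
r[n]    0    2    4    6    8   13   15

15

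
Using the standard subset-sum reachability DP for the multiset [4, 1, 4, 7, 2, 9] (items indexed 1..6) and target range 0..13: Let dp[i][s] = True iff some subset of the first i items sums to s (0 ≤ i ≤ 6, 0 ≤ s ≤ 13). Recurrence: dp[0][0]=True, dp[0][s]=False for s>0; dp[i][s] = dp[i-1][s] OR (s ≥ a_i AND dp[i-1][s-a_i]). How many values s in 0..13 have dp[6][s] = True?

14

i\s   0   1   2   3   4   5   6   7   8   9  10  11  12  13
  0   T   F   F   F   F   F   F   F   F   F   F   F   F   F
  1   T   F   F   F   T   F   F   F   F   F   F   F   F   F
  2   T   T   F   F   T   T   F   F   F   F   F   F   F   F
  3   T   T   F   F   T   T   F   F   T   T   F   F   F   F
  4   T   T   F   F   T   T   F   T   T   T   F   T   T   F
  5   T   T   T   T   T   T   T   T   T   T   T   T   T   T
  6   T   T   T   T   T   T   T   T   T   T   T   T   T   T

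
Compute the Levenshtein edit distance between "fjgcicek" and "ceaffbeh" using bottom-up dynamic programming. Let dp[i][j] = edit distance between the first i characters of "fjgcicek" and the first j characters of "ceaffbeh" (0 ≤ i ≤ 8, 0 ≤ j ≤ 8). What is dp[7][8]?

7

   ''  c  e  a  f  f  b  e  h
''  0  1  2  3  4  5  6  7  8
 f  1  1  2  3  3  4  5  6  7
 j  2  2  2  3  4  4  5  6  7
 g  3  3  3  3  4  5  5  6  7
 c  4  3  4  4  4  5  6  6  7
 i  5  4  4  5  5  5  6  7  7
 c  6  5  5  5  6  6  6  7  8
 e  7  6  5  6  6  7  7  6  7
 k  8  7  6  6  7  7  8  7  7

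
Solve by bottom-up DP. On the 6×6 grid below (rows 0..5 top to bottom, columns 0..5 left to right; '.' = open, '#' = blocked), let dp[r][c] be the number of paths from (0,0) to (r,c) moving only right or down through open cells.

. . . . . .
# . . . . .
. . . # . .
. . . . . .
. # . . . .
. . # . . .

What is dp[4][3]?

8

r\c   0   1   2   3   4   5
  0   1   1   1   1   1   1
  1   0   1   2   3   4   5
  2   0   1   3   0   4   9
  3   0   1   4   4   8  17
  4   0   0   4   8  16  33
  5   0   0   0   8  24  57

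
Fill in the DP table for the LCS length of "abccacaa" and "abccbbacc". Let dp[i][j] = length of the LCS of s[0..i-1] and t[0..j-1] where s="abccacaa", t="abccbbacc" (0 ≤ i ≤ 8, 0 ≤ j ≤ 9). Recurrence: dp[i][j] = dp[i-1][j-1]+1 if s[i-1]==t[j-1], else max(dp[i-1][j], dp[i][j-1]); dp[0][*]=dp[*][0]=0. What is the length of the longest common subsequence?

6

   ''  a  b  c  c  b  b  a  c  c
''  0  0  0  0  0  0  0  0  0  0
 a  0  1  1  1  1  1  1  1  1  1
 b  0  1  2  2  2  2  2  2  2  2
 c  0  1  2  3  3  3  3  3  3  3
 c  0  1  2  3  4  4  4  4  4  4
 a  0  1  2  3  4  4  4  5  5  5
 c  0  1  2  3  4  4  4  5  6  6
 a  0  1  2  3  4  4  4  5  6  6
 a  0  1  2  3  4  4  4  5  6  6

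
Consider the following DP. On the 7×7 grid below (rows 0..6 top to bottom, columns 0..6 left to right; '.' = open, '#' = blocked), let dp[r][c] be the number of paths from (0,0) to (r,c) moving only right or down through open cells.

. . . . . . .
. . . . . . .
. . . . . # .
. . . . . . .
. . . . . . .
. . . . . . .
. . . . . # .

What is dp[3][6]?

42

r\c   0   1   2   3   4   5   6
  0   1   1   1   1   1   1   1
  1   1   2   3   4   5   6   7
  2   1   3   6  10  15   0   7
  3   1   4  10  20  35  35  42
  4   1   5  15  35  70 105 147
  5   1   6  21  56 126 231 378
  6   1   7  28  84 210   0 378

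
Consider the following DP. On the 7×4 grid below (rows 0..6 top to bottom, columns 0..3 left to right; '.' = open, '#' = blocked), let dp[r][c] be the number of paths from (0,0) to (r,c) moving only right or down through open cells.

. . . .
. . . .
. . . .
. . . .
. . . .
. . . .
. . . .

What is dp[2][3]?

10

r\c   0   1   2   3
  0   1   1   1   1
  1   1   2   3   4
  2   1   3   6  10
  3   1   4  10  20
  4   1   5  15  35
  5   1   6  21  56
  6   1   7  28  84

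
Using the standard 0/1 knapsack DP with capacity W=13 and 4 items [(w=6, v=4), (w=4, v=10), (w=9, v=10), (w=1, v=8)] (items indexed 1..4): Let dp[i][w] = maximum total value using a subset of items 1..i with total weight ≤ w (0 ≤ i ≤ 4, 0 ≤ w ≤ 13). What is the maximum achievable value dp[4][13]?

22

i\w   0   1   2   3   4   5   6   7   8   9  10  11  12  13
  0   0   0   0   0   0   0   0   0   0   0   0   0   0   0
  1   0   0   0   0   0   0   4   4   4   4   4   4   4   4
  2   0   0   0   0  10  10  10  10  10  10  14  14  14  14
  3   0   0   0   0  10  10  10  10  10  10  14  14  14  20
  4   0   8   8   8  10  18  18  18  18  18  18  22  22  22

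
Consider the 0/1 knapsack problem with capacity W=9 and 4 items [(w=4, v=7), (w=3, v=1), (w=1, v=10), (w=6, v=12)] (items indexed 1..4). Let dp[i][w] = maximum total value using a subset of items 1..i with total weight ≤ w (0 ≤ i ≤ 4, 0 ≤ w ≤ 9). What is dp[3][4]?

i\w   0   1   2   3   4   5   6   7   8   9
  0   0   0   0   0   0   0   0   0   0   0
  1   0   0   0   0   7   7   7   7   7   7
  2   0   0   0   1   7   7   7   8   8   8
  3   0  10  10  10  11  17  17  17  18  18
  4   0  10  10  10  11  17  17  22  22  22

11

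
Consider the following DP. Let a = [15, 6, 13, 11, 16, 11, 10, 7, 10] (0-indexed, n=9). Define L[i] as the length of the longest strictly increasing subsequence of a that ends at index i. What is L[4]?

3

   i    0    1    2    3    4    5    6    7    8
a[i]   15    6   13   11   16   11   10    7   10
L[i]    1    1    2    2    3    2    2    2    3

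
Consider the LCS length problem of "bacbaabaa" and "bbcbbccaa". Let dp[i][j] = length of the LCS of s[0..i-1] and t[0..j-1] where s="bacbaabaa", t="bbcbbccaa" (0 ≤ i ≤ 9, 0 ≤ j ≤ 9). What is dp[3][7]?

   ''  b  b  c  b  b  c  c  a  a
''  0  0  0  0  0  0  0  0  0  0
 b  0  1  1  1  1  1  1  1  1  1
 a  0  1  1  1  1  1  1  1  2  2
 c  0  1  1  2  2  2  2  2  2  2
 b  0  1  2  2  3  3  3  3  3  3
 a  0  1  2  2  3  3  3  3  4  4
 a  0  1  2  2  3  3  3  3  4  5
 b  0  1  2  2  3  4  4  4  4  5
 a  0  1  2  2  3  4  4  4  5  5
 a  0  1  2  2  3  4  4  4  5  6

2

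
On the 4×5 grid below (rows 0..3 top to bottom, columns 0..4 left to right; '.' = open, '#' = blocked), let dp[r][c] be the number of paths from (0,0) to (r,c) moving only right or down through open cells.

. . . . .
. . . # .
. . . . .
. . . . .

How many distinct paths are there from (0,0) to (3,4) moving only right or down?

23

r\c   0   1   2   3   4
  0   1   1   1   1   1
  1   1   2   3   0   1
  2   1   3   6   6   7
  3   1   4  10  16  23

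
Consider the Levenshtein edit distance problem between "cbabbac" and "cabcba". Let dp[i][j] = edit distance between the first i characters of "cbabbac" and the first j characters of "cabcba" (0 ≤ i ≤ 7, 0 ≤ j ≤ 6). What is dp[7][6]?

3

   ''  c  a  b  c  b  a
''  0  1  2  3  4  5  6
 c  1  0  1  2  3  4  5
 b  2  1  1  1  2  3  4
 a  3  2  1  2  2  3  3
 b  4  3  2  1  2  2  3
 b  5  4  3  2  2  2  3
 a  6  5  4  3  3  3  2
 c  7  6  5  4  3  4  3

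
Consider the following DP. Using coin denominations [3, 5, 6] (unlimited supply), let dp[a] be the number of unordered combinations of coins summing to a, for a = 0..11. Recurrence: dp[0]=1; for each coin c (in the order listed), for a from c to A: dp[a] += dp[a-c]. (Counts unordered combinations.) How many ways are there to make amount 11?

2

after  coin     0     1     2     3     4     5     6     7     8     9    10    11
          3     1     0     0     1     0     0     1     0     0     1     0     0
          5     1     0     0     1     0     1     1     0     1     1     1     1
          6     1     0     0     1     0     1     2     0     1     2     1     2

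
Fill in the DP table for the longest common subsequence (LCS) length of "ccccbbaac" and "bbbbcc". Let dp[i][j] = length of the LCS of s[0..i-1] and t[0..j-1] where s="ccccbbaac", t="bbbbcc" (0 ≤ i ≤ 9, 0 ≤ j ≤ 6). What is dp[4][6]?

2

   ''  b  b  b  b  c  c
''  0  0  0  0  0  0  0
 c  0  0  0  0  0  1  1
 c  0  0  0  0  0  1  2
 c  0  0  0  0  0  1  2
 c  0  0  0  0  0  1  2
 b  0  1  1  1  1  1  2
 b  0  1  2  2  2  2  2
 a  0  1  2  2  2  2  2
 a  0  1  2  2  2  2  2
 c  0  1  2  2  2  3  3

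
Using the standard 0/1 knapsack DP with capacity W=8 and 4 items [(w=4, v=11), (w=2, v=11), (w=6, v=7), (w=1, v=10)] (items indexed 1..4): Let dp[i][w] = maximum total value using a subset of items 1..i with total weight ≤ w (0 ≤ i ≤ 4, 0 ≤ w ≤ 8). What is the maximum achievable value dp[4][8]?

32

i\w   0   1   2   3   4   5   6   7   8
  0   0   0   0   0   0   0   0   0   0
  1   0   0   0   0  11  11  11  11  11
  2   0   0  11  11  11  11  22  22  22
  3   0   0  11  11  11  11  22  22  22
  4   0  10  11  21  21  21  22  32  32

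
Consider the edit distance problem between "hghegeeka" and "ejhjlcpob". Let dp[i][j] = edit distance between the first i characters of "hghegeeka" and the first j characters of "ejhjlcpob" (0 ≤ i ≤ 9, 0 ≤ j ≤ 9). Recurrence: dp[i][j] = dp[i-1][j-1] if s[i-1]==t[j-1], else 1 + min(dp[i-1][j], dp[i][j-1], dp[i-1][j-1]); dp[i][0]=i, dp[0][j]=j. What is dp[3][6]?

   ''  e  j  h  j  l  c  p  o  b
''  0  1  2  3  4  5  6  7  8  9
 h  1  1  2  2  3  4  5  6  7  8
 g  2  2  2  3  3  4  5  6  7  8
 h  3  3  3  2  3  4  5  6  7  8
 e  4  3  4  3  3  4  5  6  7  8
 g  5  4  4  4  4  4  5  6  7  8
 e  6  5  5  5  5  5  5  6  7  8
 e  7  6  6  6  6  6  6  6  7  8
 k  8  7  7  7  7  7  7  7  7  8
 a  9  8  8  8  8  8  8  8  8  8

5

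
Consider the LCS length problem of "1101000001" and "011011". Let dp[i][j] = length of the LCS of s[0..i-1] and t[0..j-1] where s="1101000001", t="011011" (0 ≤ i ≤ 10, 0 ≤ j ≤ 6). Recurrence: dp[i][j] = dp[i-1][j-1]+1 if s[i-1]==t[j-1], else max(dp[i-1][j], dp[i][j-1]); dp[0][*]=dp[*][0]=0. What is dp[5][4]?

   ''  0  1  1  0  1  1
''  0  0  0  0  0  0  0
 1  0  0  1  1  1  1  1
 1  0  0  1  2  2  2  2
 0  0  1  1  2  3  3  3
 1  0  1  2  2  3  4  4
 0  0  1  2  2  3  4  4
 0  0  1  2  2  3  4  4
 0  0  1  2  2  3  4  4
 0  0  1  2  2  3  4  4
 0  0  1  2  2  3  4  4
 1  0  1  2  3  3  4  5

3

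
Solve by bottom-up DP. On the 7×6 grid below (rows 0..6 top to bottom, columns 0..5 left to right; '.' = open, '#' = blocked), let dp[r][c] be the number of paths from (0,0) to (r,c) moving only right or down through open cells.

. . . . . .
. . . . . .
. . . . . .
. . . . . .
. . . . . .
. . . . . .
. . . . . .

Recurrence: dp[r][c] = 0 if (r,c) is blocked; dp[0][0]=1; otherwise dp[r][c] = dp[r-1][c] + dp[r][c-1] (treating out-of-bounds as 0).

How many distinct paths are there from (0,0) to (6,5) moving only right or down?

462

r\c   0   1   2   3   4   5
  0   1   1   1   1   1   1
  1   1   2   3   4   5   6
  2   1   3   6  10  15  21
  3   1   4  10  20  35  56
  4   1   5  15  35  70 126
  5   1   6  21  56 126 252
  6   1   7  28  84 210 462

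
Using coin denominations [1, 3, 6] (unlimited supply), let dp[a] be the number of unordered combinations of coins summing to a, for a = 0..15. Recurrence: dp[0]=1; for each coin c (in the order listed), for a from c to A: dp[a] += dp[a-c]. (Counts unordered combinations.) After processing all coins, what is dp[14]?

after  coin     0     1     2     3     4     5     6     7     8     9    10    11    12    13    14    15
          1     1     1     1     1     1     1     1     1     1     1     1     1     1     1     1     1
          3     1     1     1     2     2     2     3     3     3     4     4     4     5     5     5     6
          6     1     1     1     2     2     2     4     4     4     6     6     6     9     9     9    12

9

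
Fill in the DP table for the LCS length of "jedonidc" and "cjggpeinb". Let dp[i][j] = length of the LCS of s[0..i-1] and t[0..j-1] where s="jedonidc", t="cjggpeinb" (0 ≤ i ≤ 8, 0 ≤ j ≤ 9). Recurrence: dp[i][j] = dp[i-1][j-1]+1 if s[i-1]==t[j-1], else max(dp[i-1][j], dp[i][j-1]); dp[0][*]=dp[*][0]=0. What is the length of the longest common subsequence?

3

   ''  c  j  g  g  p  e  i  n  b
''  0  0  0  0  0  0  0  0  0  0
 j  0  0  1  1  1  1  1  1  1  1
 e  0  0  1  1  1  1  2  2  2  2
 d  0  0  1  1  1  1  2  2  2  2
 o  0  0  1  1  1  1  2  2  2  2
 n  0  0  1  1  1  1  2  2  3  3
 i  0  0  1  1  1  1  2  3  3  3
 d  0  0  1  1  1  1  2  3  3  3
 c  0  1  1  1  1  1  2  3  3  3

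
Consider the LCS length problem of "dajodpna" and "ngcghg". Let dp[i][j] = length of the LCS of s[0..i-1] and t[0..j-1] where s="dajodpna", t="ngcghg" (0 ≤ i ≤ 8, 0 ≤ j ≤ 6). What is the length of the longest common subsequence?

   ''  n  g  c  g  h  g
''  0  0  0  0  0  0  0
 d  0  0  0  0  0  0  0
 a  0  0  0  0  0  0  0
 j  0  0  0  0  0  0  0
 o  0  0  0  0  0  0  0
 d  0  0  0  0  0  0  0
 p  0  0  0  0  0  0  0
 n  0  1  1  1  1  1  1
 a  0  1  1  1  1  1  1

1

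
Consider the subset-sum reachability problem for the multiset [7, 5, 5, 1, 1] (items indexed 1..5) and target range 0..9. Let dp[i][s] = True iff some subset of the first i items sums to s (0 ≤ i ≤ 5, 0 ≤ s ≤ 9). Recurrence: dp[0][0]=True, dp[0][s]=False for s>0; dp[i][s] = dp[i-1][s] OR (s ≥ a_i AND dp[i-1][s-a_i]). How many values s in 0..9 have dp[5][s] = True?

i\s   0   1   2   3   4   5   6   7   8   9
  0   T   F   F   F   F   F   F   F   F   F
  1   T   F   F   F   F   F   F   T   F   F
  2   T   F   F   F   F   T   F   T   F   F
  3   T   F   F   F   F   T   F   T   F   F
  4   T   T   F   F   F   T   T   T   T   F
  5   T   T   T   F   F   T   T   T   T   T

8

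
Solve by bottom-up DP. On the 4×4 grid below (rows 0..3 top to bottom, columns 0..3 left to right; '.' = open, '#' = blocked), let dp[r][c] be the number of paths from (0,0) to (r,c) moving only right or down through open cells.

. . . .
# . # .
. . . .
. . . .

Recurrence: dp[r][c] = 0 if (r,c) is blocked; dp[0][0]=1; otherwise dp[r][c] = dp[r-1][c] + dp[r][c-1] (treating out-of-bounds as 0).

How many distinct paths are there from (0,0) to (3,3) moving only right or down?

4

r\c   0   1   2   3
  0   1   1   1   1
  1   0   1   0   1
  2   0   1   1   2
  3   0   1   2   4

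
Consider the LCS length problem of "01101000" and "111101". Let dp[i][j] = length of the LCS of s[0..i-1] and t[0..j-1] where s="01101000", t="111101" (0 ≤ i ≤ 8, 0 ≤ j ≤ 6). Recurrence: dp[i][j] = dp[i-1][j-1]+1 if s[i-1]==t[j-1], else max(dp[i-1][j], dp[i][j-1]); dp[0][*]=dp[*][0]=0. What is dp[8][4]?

   ''  1  1  1  1  0  1
''  0  0  0  0  0  0  0
 0  0  0  0  0  0  1  1
 1  0  1  1  1  1  1  2
 1  0  1  2  2  2  2  2
 0  0  1  2  2  2  3  3
 1  0  1  2  3  3  3  4
 0  0  1  2  3  3  4  4
 0  0  1  2  3  3  4  4
 0  0  1  2  3  3  4  4

3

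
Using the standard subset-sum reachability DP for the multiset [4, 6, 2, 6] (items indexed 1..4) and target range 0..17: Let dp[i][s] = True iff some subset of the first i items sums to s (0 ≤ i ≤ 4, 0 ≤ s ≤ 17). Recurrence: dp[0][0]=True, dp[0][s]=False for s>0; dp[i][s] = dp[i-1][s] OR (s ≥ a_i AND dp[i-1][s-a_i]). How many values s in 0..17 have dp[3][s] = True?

7

i\s   0   1   2   3   4   5   6   7   8   9  10  11  12  13  14  15  16  17
  0   T   F   F   F   F   F   F   F   F   F   F   F   F   F   F   F   F   F
  1   T   F   F   F   T   F   F   F   F   F   F   F   F   F   F   F   F   F
  2   T   F   F   F   T   F   T   F   F   F   T   F   F   F   F   F   F   F
  3   T   F   T   F   T   F   T   F   T   F   T   F   T   F   F   F   F   F
  4   T   F   T   F   T   F   T   F   T   F   T   F   T   F   T   F   T   F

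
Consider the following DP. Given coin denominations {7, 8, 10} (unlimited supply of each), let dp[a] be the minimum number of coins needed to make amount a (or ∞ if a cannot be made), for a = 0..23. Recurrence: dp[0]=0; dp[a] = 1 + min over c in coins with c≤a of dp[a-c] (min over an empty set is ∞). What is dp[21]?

3

 a  0  1  2  3  4  5  6  7  8  9 10 11 12 13 14 15 16 17 18 19 20 21 22 23
dp  0  -  -  -  -  -  -  1  1  -  1  -  -  -  2  2  2  2  2  -  2  3  3  3
(- denotes ∞ / unreachable)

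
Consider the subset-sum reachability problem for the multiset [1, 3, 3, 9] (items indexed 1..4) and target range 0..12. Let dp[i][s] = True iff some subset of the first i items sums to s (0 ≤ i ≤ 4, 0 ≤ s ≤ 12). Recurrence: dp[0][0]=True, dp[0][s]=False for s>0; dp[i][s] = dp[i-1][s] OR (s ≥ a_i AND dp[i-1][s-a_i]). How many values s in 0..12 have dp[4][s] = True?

i\s   0   1   2   3   4   5   6   7   8   9  10  11  12
  0   T   F   F   F   F   F   F   F   F   F   F   F   F
  1   T   T   F   F   F   F   F   F   F   F   F   F   F
  2   T   T   F   T   T   F   F   F   F   F   F   F   F
  3   T   T   F   T   T   F   T   T   F   F   F   F   F
  4   T   T   F   T   T   F   T   T   F   T   T   F   T

9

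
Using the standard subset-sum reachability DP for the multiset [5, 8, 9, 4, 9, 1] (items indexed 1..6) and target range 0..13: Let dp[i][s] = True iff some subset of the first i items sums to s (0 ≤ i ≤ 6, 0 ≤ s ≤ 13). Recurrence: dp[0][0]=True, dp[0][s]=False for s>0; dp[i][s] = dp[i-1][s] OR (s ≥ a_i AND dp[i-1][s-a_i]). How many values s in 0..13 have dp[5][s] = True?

i\s   0   1   2   3   4   5   6   7   8   9  10  11  12  13
  0   T   F   F   F   F   F   F   F   F   F   F   F   F   F
  1   T   F   F   F   F   T   F   F   F   F   F   F   F   F
  2   T   F   F   F   F   T   F   F   T   F   F   F   F   T
  3   T   F   F   F   F   T   F   F   T   T   F   F   F   T
  4   T   F   F   F   T   T   F   F   T   T   F   F   T   T
  5   T   F   F   F   T   T   F   F   T   T   F   F   T   T
  6   T   T   F   F   T   T   T   F   T   T   T   F   T   T

7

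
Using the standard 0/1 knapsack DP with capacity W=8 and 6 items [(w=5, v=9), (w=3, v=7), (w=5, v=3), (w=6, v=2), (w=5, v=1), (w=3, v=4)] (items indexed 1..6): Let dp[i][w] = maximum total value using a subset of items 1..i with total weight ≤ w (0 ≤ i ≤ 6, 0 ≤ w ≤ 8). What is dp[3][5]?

i\w   0   1   2   3   4   5   6   7   8
  0   0   0   0   0   0   0   0   0   0
  1   0   0   0   0   0   9   9   9   9
  2   0   0   0   7   7   9   9   9  16
  3   0   0   0   7   7   9   9   9  16
  4   0   0   0   7   7   9   9   9  16
  5   0   0   0   7   7   9   9   9  16
  6   0   0   0   7   7   9  11  11  16

9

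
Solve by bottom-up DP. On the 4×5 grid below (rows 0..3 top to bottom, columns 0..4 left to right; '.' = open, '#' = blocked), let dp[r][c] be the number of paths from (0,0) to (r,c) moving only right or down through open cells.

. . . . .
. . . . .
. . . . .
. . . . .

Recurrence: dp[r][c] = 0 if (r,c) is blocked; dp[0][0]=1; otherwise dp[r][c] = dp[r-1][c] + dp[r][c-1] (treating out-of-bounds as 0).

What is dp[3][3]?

r\c   0   1   2   3   4
  0   1   1   1   1   1
  1   1   2   3   4   5
  2   1   3   6  10  15
  3   1   4  10  20  35

20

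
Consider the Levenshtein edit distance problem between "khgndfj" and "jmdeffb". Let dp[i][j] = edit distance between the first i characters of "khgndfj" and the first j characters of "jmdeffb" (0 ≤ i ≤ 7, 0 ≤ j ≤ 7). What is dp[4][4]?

4

   ''  j  m  d  e  f  f  b
''  0  1  2  3  4  5  6  7
 k  1  1  2  3  4  5  6  7
 h  2  2  2  3  4  5  6  7
 g  3  3  3  3  4  5  6  7
 n  4  4  4  4  4  5  6  7
 d  5  5  5  4  5  5  6  7
 f  6  6  6  5  5  5  5  6
 j  7  6  7  6  6  6  6  6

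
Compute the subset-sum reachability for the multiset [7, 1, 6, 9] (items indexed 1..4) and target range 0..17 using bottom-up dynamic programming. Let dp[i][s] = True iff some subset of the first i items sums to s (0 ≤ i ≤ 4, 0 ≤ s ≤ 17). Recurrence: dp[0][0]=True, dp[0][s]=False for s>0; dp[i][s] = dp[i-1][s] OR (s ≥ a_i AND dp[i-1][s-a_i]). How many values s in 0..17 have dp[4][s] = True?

12

i\s   0   1   2   3   4   5   6   7   8   9  10  11  12  13  14  15  16  17
  0   T   F   F   F   F   F   F   F   F   F   F   F   F   F   F   F   F   F
  1   T   F   F   F   F   F   F   T   F   F   F   F   F   F   F   F   F   F
  2   T   T   F   F   F   F   F   T   T   F   F   F   F   F   F   F   F   F
  3   T   T   F   F   F   F   T   T   T   F   F   F   F   T   T   F   F   F
  4   T   T   F   F   F   F   T   T   T   T   T   F   F   T   T   T   T   T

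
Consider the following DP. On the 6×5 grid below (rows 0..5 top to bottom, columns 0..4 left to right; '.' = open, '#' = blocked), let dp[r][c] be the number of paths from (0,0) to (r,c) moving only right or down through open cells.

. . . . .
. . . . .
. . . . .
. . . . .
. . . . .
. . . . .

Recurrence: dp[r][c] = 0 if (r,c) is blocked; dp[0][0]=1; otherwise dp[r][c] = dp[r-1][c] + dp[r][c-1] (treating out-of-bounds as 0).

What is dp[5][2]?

r\c   0   1   2   3   4
  0   1   1   1   1   1
  1   1   2   3   4   5
  2   1   3   6  10  15
  3   1   4  10  20  35
  4   1   5  15  35  70
  5   1   6  21  56 126

21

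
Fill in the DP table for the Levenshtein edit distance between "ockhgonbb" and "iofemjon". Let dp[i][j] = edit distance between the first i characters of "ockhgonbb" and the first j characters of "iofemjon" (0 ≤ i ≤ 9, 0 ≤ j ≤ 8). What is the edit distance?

   ''  i  o  f  e  m  j  o  n
''  0  1  2  3  4  5  6  7  8
 o  1  1  1  2  3  4  5  6  7
 c  2  2  2  2  3  4  5  6  7
 k  3  3  3  3  3  4  5  6  7
 h  4  4  4  4  4  4  5  6  7
 g  5  5  5  5  5  5  5  6  7
 o  6  6  5  6  6  6  6  5  6
 n  7  7  6  6  7  7  7  6  5
 b  8  8  7  7  7  8  8  7  6
 b  9  9  8  8  8  8  9  8  7

7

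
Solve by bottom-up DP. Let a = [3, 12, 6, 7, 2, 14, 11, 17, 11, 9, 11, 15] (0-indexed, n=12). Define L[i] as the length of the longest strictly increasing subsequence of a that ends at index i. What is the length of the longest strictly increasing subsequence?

6

   i    0    1    2    3    4    5    6    7    8    9   10   11
a[i]    3   12    6    7    2   14   11   17   11    9   11   15
L[i]    1    2    2    3    1    4    4    5    4    4    5    6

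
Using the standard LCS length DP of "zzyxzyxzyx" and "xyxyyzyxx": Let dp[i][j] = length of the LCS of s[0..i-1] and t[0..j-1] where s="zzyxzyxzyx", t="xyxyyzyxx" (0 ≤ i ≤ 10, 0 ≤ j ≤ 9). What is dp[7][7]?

4

   ''  x  y  x  y  y  z  y  x  x
''  0  0  0  0  0  0  0  0  0  0
 z  0  0  0  0  0  0  1  1  1  1
 z  0  0  0  0  0  0  1  1  1  1
 y  0  0  1  1  1  1  1  2  2  2
 x  0  1  1  2  2  2  2  2  3  3
 z  0  1  1  2  2  2  3  3  3  3
 y  0  1  2  2  3  3  3  4  4  4
 x  0  1  2  3  3  3  3  4  5  5
 z  0  1  2  3  3  3  4  4  5  5
 y  0  1  2  3  4  4  4  5  5  5
 x  0  1  2  3  4  4  4  5  6  6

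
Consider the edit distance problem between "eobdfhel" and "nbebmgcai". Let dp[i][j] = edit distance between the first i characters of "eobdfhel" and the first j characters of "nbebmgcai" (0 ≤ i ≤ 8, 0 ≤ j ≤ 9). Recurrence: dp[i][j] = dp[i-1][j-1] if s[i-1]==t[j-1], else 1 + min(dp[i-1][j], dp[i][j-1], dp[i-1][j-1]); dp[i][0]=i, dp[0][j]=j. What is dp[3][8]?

   ''  n  b  e  b  m  g  c  a  i
''  0  1  2  3  4  5  6  7  8  9
 e  1  1  2  2  3  4  5  6  7  8
 o  2  2  2  3  3  4  5  6  7  8
 b  3  3  2  3  3  4  5  6  7  8
 d  4  4  3  3  4  4  5  6  7  8
 f  5  5  4  4  4  5  5  6  7  8
 h  6  6  5  5  5  5  6  6  7  8
 e  7  7  6  5  6  6  6  7  7  8
 l  8  8  7  6  6  7  7  7  8  8

7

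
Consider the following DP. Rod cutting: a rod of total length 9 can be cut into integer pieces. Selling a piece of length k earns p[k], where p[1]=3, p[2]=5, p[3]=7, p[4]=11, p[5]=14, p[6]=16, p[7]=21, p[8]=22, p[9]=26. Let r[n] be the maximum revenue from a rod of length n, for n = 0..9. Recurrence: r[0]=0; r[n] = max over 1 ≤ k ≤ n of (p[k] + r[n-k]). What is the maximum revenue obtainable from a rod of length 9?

   n    0    1    2    3    4    5    6    7    8    9
r[n]    0    3    6    9   12   15   18   21   24   27

27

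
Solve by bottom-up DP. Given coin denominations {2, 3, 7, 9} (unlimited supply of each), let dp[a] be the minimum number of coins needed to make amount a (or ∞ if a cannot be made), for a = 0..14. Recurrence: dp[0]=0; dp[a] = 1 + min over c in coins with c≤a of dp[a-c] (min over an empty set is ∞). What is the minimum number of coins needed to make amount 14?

 a  0  1  2  3  4  5  6  7  8  9 10 11 12 13 14
dp  0  -  1  1  2  2  2  1  3  1  2  2  2  3  2
(- denotes ∞ / unreachable)

2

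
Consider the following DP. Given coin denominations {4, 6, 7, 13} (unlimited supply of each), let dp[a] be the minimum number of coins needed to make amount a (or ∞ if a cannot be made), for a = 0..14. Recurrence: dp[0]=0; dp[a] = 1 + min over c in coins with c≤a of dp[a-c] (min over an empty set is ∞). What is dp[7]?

 a  0  1  2  3  4  5  6  7  8  9 10 11 12 13 14
dp  0  -  -  -  1  -  1  1  2  -  2  2  2  1  2
(- denotes ∞ / unreachable)

1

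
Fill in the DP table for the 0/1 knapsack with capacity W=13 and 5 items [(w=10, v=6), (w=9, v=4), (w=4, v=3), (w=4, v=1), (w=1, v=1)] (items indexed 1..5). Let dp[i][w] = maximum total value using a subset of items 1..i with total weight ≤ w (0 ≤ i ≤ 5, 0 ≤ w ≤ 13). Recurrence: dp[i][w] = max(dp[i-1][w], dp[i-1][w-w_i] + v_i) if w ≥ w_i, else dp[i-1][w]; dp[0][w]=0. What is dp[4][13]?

7

i\w   0   1   2   3   4   5   6   7   8   9  10  11  12  13
  0   0   0   0   0   0   0   0   0   0   0   0   0   0   0
  1   0   0   0   0   0   0   0   0   0   0   6   6   6   6
  2   0   0   0   0   0   0   0   0   0   4   6   6   6   6
  3   0   0   0   0   3   3   3   3   3   4   6   6   6   7
  4   0   0   0   0   3   3   3   3   4   4   6   6   6   7
  5   0   1   1   1   3   4   4   4   4   5   6   7   7   7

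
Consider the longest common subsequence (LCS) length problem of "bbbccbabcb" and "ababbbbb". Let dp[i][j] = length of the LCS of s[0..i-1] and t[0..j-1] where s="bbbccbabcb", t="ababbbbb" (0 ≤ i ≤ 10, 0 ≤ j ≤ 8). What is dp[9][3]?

2

   ''  a  b  a  b  b  b  b  b
''  0  0  0  0  0  0  0  0  0
 b  0  0  1  1  1  1  1  1  1
 b  0  0  1  1  2  2  2  2  2
 b  0  0  1  1  2  3  3  3  3
 c  0  0  1  1  2  3  3  3  3
 c  0  0  1  1  2  3  3  3  3
 b  0  0  1  1  2  3  4  4  4
 a  0  1  1  2  2  3  4  4  4
 b  0  1  2  2  3  3  4  5  5
 c  0  1  2  2  3  3  4  5  5
 b  0  1  2  2  3  4  4  5  6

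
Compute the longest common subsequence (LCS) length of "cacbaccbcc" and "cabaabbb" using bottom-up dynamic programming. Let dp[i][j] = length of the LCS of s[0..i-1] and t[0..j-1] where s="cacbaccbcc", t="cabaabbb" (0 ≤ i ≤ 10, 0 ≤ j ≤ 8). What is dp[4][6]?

   ''  c  a  b  a  a  b  b  b
''  0  0  0  0  0  0  0  0  0
 c  0  1  1  1  1  1  1  1  1
 a  0  1  2  2  2  2  2  2  2
 c  0  1  2  2  2  2  2  2  2
 b  0  1  2  3  3  3  3  3  3
 a  0  1  2  3  4  4  4  4  4
 c  0  1  2  3  4  4  4  4  4
 c  0  1  2  3  4  4  4  4  4
 b  0  1  2  3  4  4  5  5  5
 c  0  1  2  3  4  4  5  5  5
 c  0  1  2  3  4  4  5  5  5

3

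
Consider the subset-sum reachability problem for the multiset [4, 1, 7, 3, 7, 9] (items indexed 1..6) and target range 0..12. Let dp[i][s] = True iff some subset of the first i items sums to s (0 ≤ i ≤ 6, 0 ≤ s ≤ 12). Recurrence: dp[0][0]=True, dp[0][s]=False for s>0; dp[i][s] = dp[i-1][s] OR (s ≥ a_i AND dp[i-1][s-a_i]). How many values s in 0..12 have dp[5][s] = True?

i\s   0   1   2   3   4   5   6   7   8   9  10  11  12
  0   T   F   F   F   F   F   F   F   F   F   F   F   F
  1   T   F   F   F   T   F   F   F   F   F   F   F   F
  2   T   T   F   F   T   T   F   F   F   F   F   F   F
  3   T   T   F   F   T   T   F   T   T   F   F   T   T
  4   T   T   F   T   T   T   F   T   T   F   T   T   T
  5   T   T   F   T   T   T   F   T   T   F   T   T   T
  6   T   T   F   T   T   T   F   T   T   T   T   T   T

10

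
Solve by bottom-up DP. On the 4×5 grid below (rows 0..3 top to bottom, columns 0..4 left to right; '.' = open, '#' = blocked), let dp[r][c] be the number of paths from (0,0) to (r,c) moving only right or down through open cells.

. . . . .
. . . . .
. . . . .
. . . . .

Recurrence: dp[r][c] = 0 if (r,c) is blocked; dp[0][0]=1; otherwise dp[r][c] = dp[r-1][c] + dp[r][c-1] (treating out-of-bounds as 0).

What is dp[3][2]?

r\c   0   1   2   3   4
  0   1   1   1   1   1
  1   1   2   3   4   5
  2   1   3   6  10  15
  3   1   4  10  20  35

10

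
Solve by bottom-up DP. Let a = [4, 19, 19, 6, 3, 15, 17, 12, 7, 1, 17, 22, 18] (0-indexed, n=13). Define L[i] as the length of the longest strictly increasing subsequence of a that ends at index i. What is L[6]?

4

   i    0    1    2    3    4    5    6    7    8    9   10   11   12
a[i]    4   19   19    6    3   15   17   12    7    1   17   22   18
L[i]    1    2    2    2    1    3    4    3    3    1    4    5    5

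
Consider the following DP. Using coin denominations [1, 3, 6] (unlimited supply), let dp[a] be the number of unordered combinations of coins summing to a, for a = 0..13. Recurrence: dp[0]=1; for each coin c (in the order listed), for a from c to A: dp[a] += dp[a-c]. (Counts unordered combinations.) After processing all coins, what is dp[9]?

6

after  coin     0     1     2     3     4     5     6     7     8     9    10    11    12    13
          1     1     1     1     1     1     1     1     1     1     1     1     1     1     1
          3     1     1     1     2     2     2     3     3     3     4     4     4     5     5
          6     1     1     1     2     2     2     4     4     4     6     6     6     9     9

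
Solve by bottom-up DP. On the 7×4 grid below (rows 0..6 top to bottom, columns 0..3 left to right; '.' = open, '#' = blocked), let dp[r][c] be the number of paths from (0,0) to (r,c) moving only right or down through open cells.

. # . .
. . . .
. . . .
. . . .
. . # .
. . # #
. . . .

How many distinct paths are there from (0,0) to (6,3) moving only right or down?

r\c   0   1   2   3
  0   1   0   0   0
  1   1   1   1   1
  2   1   2   3   4
  3   1   3   6  10
  4   1   4   0  10
  5   1   5   0   0
  6   1   6   6   6

6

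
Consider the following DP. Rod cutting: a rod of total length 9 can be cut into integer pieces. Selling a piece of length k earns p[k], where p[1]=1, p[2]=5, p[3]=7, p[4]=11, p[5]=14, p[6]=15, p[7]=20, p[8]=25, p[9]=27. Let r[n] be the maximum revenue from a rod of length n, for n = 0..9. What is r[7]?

20

   n    0    1    2    3    4    5    6    7    8    9
r[n]    0    1    5    7   11   14   16   20   25   27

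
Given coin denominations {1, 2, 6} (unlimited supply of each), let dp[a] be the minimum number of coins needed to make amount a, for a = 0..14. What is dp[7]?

2

 a  0  1  2  3  4  5  6  7  8  9 10 11 12 13 14
dp  0  1  1  2  2  3  1  2  2  3  3  4  2  3  3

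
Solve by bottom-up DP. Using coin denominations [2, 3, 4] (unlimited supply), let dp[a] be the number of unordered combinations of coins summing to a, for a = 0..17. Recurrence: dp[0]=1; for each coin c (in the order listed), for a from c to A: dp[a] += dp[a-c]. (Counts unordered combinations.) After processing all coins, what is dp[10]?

after  coin     0     1     2     3     4     5     6     7     8     9    10    11    12    13    14    15    16    17
          2     1     0     1     0     1     0     1     0     1     0     1     0     1     0     1     0     1     0
          3     1     0     1     1     1     1     2     1     2     2     2     2     3     2     3     3     3     3
          4     1     0     1     1     2     1     3     2     4     3     5     4     7     5     8     7    10     8

5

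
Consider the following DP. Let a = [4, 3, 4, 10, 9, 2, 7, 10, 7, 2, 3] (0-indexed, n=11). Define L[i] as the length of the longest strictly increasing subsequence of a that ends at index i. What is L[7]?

4

   i    0    1    2    3    4    5    6    7    8    9   10
a[i]    4    3    4   10    9    2    7   10    7    2    3
L[i]    1    1    2    3    3    1    3    4    3    1    2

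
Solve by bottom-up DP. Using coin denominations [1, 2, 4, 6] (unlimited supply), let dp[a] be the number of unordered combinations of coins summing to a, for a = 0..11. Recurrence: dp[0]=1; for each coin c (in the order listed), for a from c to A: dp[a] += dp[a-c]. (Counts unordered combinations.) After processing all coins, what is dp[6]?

7

after  coin     0     1     2     3     4     5     6     7     8     9    10    11
          1     1     1     1     1     1     1     1     1     1     1     1     1
          2     1     1     2     2     3     3     4     4     5     5     6     6
          4     1     1     2     2     4     4     6     6     9     9    12    12
          6     1     1     2     2     4     4     7     7    11    11    16    16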